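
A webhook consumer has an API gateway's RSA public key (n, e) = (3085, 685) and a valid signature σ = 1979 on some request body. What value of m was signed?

3054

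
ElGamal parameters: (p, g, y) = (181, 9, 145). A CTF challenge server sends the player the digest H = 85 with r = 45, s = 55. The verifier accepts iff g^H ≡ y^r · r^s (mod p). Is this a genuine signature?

genuine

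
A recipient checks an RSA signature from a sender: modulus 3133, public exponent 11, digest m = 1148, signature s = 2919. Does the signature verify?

Squares mod 3133: s^1≡2919, s^2≡1934, s^4≡2687, s^8≡1537
11 = 8 + 2 + 1, so s^11 ≡ 1537·1934·2919 ≡ 41 (mod 3133)
41 ≠ 1148, so verification fails.

does not verify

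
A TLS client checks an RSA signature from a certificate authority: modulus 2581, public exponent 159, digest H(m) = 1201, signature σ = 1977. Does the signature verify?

does not verify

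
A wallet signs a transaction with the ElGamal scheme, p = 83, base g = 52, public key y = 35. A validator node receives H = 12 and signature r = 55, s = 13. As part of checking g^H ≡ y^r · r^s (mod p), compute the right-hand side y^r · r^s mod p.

51

35^2 = 1225 ≡ 63
35^4 ≡ 63^2 = 3969 ≡ 68
35^8 ≡ 68^2 = 4624 ≡ 59
35^16 ≡ 59^2 = 3481 ≡ 78
35^32 ≡ 78^2 = 6084 ≡ 25
55 = 32 + 16 + 4 + 2 + 1, so 35^55 ≡ 25·78·68·63·35 ≡ 62 (mod 83)
55^2 = 3025 ≡ 37
55^4 ≡ 37^2 = 1369 ≡ 41
55^8 ≡ 41^2 = 1681 ≡ 21
13 = 8 + 4 + 1, so 55^13 ≡ 21·41·55 ≡ 45 (mod 83)
y^r · r^s ≡ 62·45 = 2790 ≡ 51 (mod 83)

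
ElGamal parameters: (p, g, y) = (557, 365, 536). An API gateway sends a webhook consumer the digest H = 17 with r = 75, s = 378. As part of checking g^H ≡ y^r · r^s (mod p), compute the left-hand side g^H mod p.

99

Squares mod 557: 365^1≡365, 365^2≡102, 365^4≡378, 365^8≡292, 365^16≡43
17 = 16 + 1, so 365^17 ≡ 43·365 ≡ 99 (mod 557)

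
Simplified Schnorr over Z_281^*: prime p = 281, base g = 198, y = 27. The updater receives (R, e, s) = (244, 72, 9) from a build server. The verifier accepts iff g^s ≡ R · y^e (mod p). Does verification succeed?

passes

g^s mod p:
Squares mod 281: 198^1≡198, 198^2≡145, 198^4≡231, 198^8≡252
9 = 8 + 1, so 198^9 ≡ 252·198 ≡ 159 (mod 281)
R · y^e mod p:
Squares mod 281: 27^1≡27, 27^2≡167, 27^4≡70, 27^8≡123, 27^16≡236, 27^32≡58, 27^64≡273
72 = 64 + 8, so 27^72 ≡ 273·123 ≡ 140 (mod 281)
244·140 = 34160 ≡ 159 (mod 281)
159 ≡ 159 (mod 281); signature holds.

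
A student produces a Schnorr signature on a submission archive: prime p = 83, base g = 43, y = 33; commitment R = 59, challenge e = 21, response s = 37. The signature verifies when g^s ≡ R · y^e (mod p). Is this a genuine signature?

forged

g^s mod p:
43^2 = 1849 ≡ 23
43^4 ≡ 23^2 = 529 ≡ 31
43^8 ≡ 31^2 = 961 ≡ 48
43^16 ≡ 48^2 = 2304 ≡ 63
43^32 ≡ 63^2 = 3969 ≡ 68
37 = 32 + 4 + 1, so 43^37 ≡ 68·31·43 ≡ 8 (mod 83)
R · y^e mod p:
33^2 = 1089 ≡ 10
33^4 ≡ 10^2 = 100 ≡ 17
33^8 ≡ 17^2 = 289 ≡ 40
33^16 ≡ 40^2 = 1600 ≡ 23
21 = 16 + 4 + 1, so 33^21 ≡ 23·17·33 ≡ 38 (mod 83)
59·38 = 2242 ≡ 1 (mod 83)
8 ≠ 1; the check fails.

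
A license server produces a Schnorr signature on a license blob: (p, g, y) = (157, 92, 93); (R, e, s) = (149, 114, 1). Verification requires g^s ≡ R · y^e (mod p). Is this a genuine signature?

forged

g^s mod p:
92^1 mod 157 = 92
R · y^e mod p:
Squares mod 157: 93^1≡93, 93^2≡14, 93^4≡39, 93^8≡108, 93^16≡46, 93^32≡75, 93^64≡130
114 = 64 + 32 + 16 + 2, so 93^114 ≡ 130·75·46·14 ≡ 99 (mod 157)
149·99 = 14751 ≡ 150 (mod 157)
92 ≠ 150; the check fails.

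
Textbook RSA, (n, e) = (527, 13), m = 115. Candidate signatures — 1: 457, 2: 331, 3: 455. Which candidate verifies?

3

Candidate 1: Squares mod 527: 457^1≡457, 457^2≡157, 457^4≡407, 457^8≡171; 13 = 8 + 4 + 1, so 457^13 ≡ 171·407·457 ≡ 325 (mod 527)
Candidate 2: Squares mod 527: 331^1≡331, 331^2≡472, 331^4≡390, 331^8≡324; 13 = 8 + 4 + 1, so 331^13 ≡ 324·390·331 ≡ 332 (mod 527)
Candidate 3: Squares mod 527: 455^1≡455, 455^2≡441, 455^4≡18, 455^8≡324; 13 = 8 + 4 + 1, so 455^13 ≡ 324·18·455 ≡ 115 (mod 527)
  → matches m = 115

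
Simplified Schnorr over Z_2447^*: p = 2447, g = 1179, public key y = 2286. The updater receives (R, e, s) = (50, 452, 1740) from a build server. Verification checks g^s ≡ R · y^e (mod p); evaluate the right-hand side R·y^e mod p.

421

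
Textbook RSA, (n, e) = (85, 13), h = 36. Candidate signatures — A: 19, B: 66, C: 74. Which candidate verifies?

Candidate A: 19^13 mod 85 = 49
Candidate B: 66^13 mod 85 = 36
  → matches h = 36
Candidate C: 74^13 mod 85 = 44

B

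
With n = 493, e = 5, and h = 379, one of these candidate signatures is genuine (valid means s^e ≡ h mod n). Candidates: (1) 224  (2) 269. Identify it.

Candidate 1: 224^5 mod 493 = 379
  → matches h = 379
Candidate 2: 269^5 mod 493 = 114

1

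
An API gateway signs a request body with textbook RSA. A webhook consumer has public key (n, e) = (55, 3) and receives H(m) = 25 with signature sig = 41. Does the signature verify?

does not verify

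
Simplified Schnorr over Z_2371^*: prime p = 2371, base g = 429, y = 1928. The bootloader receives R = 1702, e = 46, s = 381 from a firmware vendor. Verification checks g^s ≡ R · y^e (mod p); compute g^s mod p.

Squares mod 2371: 429^1≡429, 429^2≡1474, 429^4≡840, 429^8≡1413, 429^16≡187, 429^32≡1775, 429^64≡1937, 429^128≡1047, 429^256≡807
381 = 256 + 64 + 32 + 16 + 8 + 4 + 1, so 429^381 ≡ 807·1937·1775·187·1413·840·429 ≡ 2053 (mod 2371)

2053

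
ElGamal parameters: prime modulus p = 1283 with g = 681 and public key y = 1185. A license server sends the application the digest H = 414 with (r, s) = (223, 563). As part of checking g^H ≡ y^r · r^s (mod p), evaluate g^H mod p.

681^2 = 463761 ≡ 598
681^4 ≡ 598^2 = 357604 ≡ 930
681^8 ≡ 930^2 = 864900 ≡ 158
681^16 ≡ 158^2 = 24964 ≡ 587
681^32 ≡ 587^2 = 344569 ≡ 725
681^64 ≡ 725^2 = 525625 ≡ 878
681^128 ≡ 878^2 = 770884 ≡ 1084
681^256 ≡ 1084^2 = 1175056 ≡ 1111
414 = 256 + 128 + 16 + 8 + 4 + 2, so 681^414 ≡ 1111·1084·587·158·930·598 ≡ 896 (mod 1283)

896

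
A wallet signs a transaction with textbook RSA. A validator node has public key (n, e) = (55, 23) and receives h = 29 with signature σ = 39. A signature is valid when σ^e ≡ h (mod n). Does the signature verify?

verifies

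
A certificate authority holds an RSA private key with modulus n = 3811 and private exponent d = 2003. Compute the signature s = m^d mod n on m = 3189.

m^2 ≡ 3189^2 = 10169721 ≡ 1973
m^4 ≡ 1973^2 = 3892729 ≡ 1698
m^8 ≡ 1698^2 = 2883204 ≡ 2088
m^16 ≡ 2088^2 = 4359744 ≡ 3771
m^32 ≡ 3771^2 = 14220441 ≡ 1600
m^64 ≡ 1600^2 = 2560000 ≡ 2819
m^128 ≡ 2819^2 = 7946761 ≡ 826
m^256 ≡ 826^2 = 682276 ≡ 107
m^512 ≡ 107^2 = 11449 ≡ 16
m^1024 ≡ 16^2 = 256
2003 = 1024 + 512 + 256 + 128 + 64 + 16 + 2 + 1, so m^2003 ≡ 256·16·107·826·2819·3771·1973·3189 ≡ 157 (mod 3811)

157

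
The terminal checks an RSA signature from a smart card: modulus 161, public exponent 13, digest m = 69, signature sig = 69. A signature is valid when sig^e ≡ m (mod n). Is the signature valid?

valid

sig^2 ≡ 69^2 = 4761 ≡ 92
sig^4 ≡ 92^2 = 8464 ≡ 92
sig^8 ≡ 92^2 = 8464 ≡ 92
13 = 8 + 4 + 1, so sig^13 ≡ 92·92·69 ≡ 69 (mod 161)
Since 69 equals the digest 69, verification succeeds.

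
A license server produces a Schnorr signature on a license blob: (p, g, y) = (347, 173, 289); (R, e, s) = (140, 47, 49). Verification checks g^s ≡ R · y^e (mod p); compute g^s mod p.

173^2 = 29929 ≡ 87
173^4 ≡ 87^2 = 7569 ≡ 282
173^8 ≡ 282^2 = 79524 ≡ 61
173^16 ≡ 61^2 = 3721 ≡ 251
173^32 ≡ 251^2 = 63001 ≡ 194
49 = 32 + 16 + 1, so 173^49 ≡ 194·251·173 ≡ 290 (mod 347)

290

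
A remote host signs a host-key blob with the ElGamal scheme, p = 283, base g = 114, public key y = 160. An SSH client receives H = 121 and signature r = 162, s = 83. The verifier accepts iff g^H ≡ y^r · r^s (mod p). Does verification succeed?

Left side g^H mod p:
114^2 = 12996 ≡ 261
114^4 ≡ 261^2 = 68121 ≡ 201
114^8 ≡ 201^2 = 40401 ≡ 215
114^16 ≡ 215^2 = 46225 ≡ 96
114^32 ≡ 96^2 = 9216 ≡ 160
114^64 ≡ 160^2 = 25600 ≡ 130
121 = 64 + 32 + 16 + 8 + 1, so 114^121 ≡ 130·160·96·215·114 ≡ 234 (mod 283)
Right side y^r · r^s mod p:
160^2 = 25600 ≡ 130
160^4 ≡ 130^2 = 16900 ≡ 203
160^8 ≡ 203^2 = 41209 ≡ 174
160^16 ≡ 174^2 = 30276 ≡ 278
160^32 ≡ 278^2 = 77284 ≡ 25
160^64 ≡ 25^2 = 625 ≡ 59
160^128 ≡ 59^2 = 3481 ≡ 85
162 = 128 + 32 + 2, so 160^162 ≡ 85·25·130 ≡ 42 (mod 283)
162^2 = 26244 ≡ 208
162^4 ≡ 208^2 = 43264 ≡ 248
162^8 ≡ 248^2 = 61504 ≡ 93
162^16 ≡ 93^2 = 8649 ≡ 159
162^32 ≡ 159^2 = 25281 ≡ 94
162^64 ≡ 94^2 = 8836 ≡ 63
83 = 64 + 16 + 2 + 1, so 162^83 ≡ 63·159·208·162 ≡ 147 (mod 283)
42·147 = 6174 ≡ 231 (mod 283)
234 ≠ 231, so verification fails.

fails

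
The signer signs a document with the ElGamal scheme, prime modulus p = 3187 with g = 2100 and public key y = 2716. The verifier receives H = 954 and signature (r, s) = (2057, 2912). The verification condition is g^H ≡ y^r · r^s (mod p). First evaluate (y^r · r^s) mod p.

2716^2 = 7376656 ≡ 1938
2716^4 ≡ 1938^2 = 3755844 ≡ 1558
2716^8 ≡ 1558^2 = 2427364 ≡ 2057
2716^16 ≡ 2057^2 = 4231249 ≡ 2100
2716^32 ≡ 2100^2 = 4410000 ≡ 2379
2716^64 ≡ 2379^2 = 5659641 ≡ 2716
2716^128 ≡ 2716^2 = 7376656 ≡ 1938
2716^256 ≡ 1938^2 = 3755844 ≡ 1558
2716^512 ≡ 1558^2 = 2427364 ≡ 2057
2716^1024 ≡ 2057^2 = 4231249 ≡ 2100
2716^2048 ≡ 2100^2 = 4410000 ≡ 2379
2057 = 2048 + 8 + 1, so 2716^2057 ≡ 2379·2057·2716 ≡ 2379 (mod 3187)
2057^2 = 4231249 ≡ 2100
2057^4 ≡ 2100^2 = 4410000 ≡ 2379
2057^8 ≡ 2379^2 = 5659641 ≡ 2716
2057^16 ≡ 2716^2 = 7376656 ≡ 1938
2057^32 ≡ 1938^2 = 3755844 ≡ 1558
2057^64 ≡ 1558^2 = 2427364 ≡ 2057
2057^128 ≡ 2057^2 = 4231249 ≡ 2100
2057^256 ≡ 2100^2 = 4410000 ≡ 2379
2057^512 ≡ 2379^2 = 5659641 ≡ 2716
2057^1024 ≡ 2716^2 = 7376656 ≡ 1938
2057^2048 ≡ 1938^2 = 3755844 ≡ 1558
2912 = 2048 + 512 + 256 + 64 + 32, so 2057^2912 ≡ 1558·2716·2379·2057·1558 ≡ 1558 (mod 3187)
y^r · r^s ≡ 2379·1558 = 3706482 ≡ 1 (mod 3187)

1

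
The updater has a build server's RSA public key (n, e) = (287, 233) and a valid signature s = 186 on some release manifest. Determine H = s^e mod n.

s^2 ≡ 186^2 = 34596 ≡ 156
s^4 ≡ 156^2 = 24336 ≡ 228
s^8 ≡ 228^2 = 51984 ≡ 37
s^16 ≡ 37^2 = 1369 ≡ 221
s^32 ≡ 221^2 = 48841 ≡ 51
s^64 ≡ 51^2 = 2601 ≡ 18
s^128 ≡ 18^2 = 324 ≡ 37
233 = 128 + 64 + 32 + 8 + 1, so s^233 ≡ 37·18·51·37·186 ≡ 261 (mod 287)

261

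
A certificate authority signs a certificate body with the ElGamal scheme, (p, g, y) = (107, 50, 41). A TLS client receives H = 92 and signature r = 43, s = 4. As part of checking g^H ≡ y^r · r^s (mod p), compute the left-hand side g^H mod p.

10

Squares mod 107: 50^1≡50, 50^2≡39, 50^4≡23, 50^8≡101, 50^16≡36, 50^32≡12, 50^64≡37
92 = 64 + 16 + 8 + 4, so 50^92 ≡ 37·36·101·23 ≡ 10 (mod 107)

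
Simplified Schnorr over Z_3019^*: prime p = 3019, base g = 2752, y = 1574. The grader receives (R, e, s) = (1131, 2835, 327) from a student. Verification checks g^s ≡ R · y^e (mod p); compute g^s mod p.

545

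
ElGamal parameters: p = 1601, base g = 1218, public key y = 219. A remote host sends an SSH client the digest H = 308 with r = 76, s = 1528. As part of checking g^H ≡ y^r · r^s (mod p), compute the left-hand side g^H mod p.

Squares mod 1601: 1218^1≡1218, 1218^2≡998, 1218^4≡182, 1218^8≡1104, 1218^16≡455, 1218^32≡496, 1218^64≡1063, 1218^128≡1264, 1218^256≡1499
308 = 256 + 32 + 16 + 4, so 1218^308 ≡ 1499·496·455·182 ≡ 497 (mod 1601)

497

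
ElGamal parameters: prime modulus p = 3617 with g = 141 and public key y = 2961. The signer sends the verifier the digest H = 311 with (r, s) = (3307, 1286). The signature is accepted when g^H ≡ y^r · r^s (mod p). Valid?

yes

Left side g^H mod p:
141^2 = 19881 ≡ 1796
141^4 ≡ 1796^2 = 3225616 ≡ 2869
141^8 ≡ 2869^2 = 8231161 ≡ 2486
141^16 ≡ 2486^2 = 6180196 ≡ 2360
141^32 ≡ 2360^2 = 5569600 ≡ 3037
141^64 ≡ 3037^2 = 9223369 ≡ 19
141^128 ≡ 19^2 = 361
141^256 ≡ 361^2 = 130321 ≡ 109
311 = 256 + 32 + 16 + 4 + 2 + 1, so 141^311 ≡ 109·3037·2360·2869·1796·141 ≡ 2334 (mod 3617)
Right side y^r · r^s mod p:
2961^2 = 8767521 ≡ 3530
2961^4 ≡ 3530^2 = 12460900 ≡ 335
2961^8 ≡ 335^2 = 112225 ≡ 98
2961^16 ≡ 98^2 = 9604 ≡ 2370
2961^32 ≡ 2370^2 = 5616900 ≡ 3316
2961^64 ≡ 3316^2 = 10995856 ≡ 176
2961^128 ≡ 176^2 = 30976 ≡ 2040
2961^256 ≡ 2040^2 = 4161600 ≡ 2050
2961^512 ≡ 2050^2 = 4202500 ≡ 3163
2961^1024 ≡ 3163^2 = 10004569 ≡ 3564
2961^2048 ≡ 3564^2 = 12702096 ≡ 2809
3307 = 2048 + 1024 + 128 + 64 + 32 + 8 + 2 + 1, so 2961^3307 ≡ 2809·3564·2040·176·3316·98·3530·2961 ≡ 489 (mod 3617)
3307^2 = 10936249 ≡ 2058
3307^4 ≡ 2058^2 = 4235364 ≡ 3474
3307^8 ≡ 3474^2 = 12068676 ≡ 2364
3307^16 ≡ 2364^2 = 5588496 ≡ 231
3307^32 ≡ 231^2 = 53361 ≡ 2723
3307^64 ≡ 2723^2 = 7414729 ≡ 3496
3307^128 ≡ 3496^2 = 12222016 ≡ 173
3307^256 ≡ 173^2 = 29929 ≡ 993
3307^512 ≡ 993^2 = 986049 ≡ 2225
3307^1024 ≡ 2225^2 = 4950625 ≡ 2569
1286 = 1024 + 256 + 4 + 2, so 3307^1286 ≡ 2569·993·3474·2058 ≡ 848 (mod 3617)
489·848 = 414672 ≡ 2334 (mod 3617)
2334 ≡ 2334 (mod 3617), so the signature is genuine.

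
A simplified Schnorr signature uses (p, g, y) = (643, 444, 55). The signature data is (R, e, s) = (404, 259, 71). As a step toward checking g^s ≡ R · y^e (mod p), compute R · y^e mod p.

55^2 = 3025 ≡ 453
55^4 ≡ 453^2 = 205209 ≡ 92
55^8 ≡ 92^2 = 8464 ≡ 105
55^16 ≡ 105^2 = 11025 ≡ 94
55^32 ≡ 94^2 = 8836 ≡ 477
55^64 ≡ 477^2 = 227529 ≡ 550
55^128 ≡ 550^2 = 302500 ≡ 290
55^256 ≡ 290^2 = 84100 ≡ 510
259 = 256 + 2 + 1, so 55^259 ≡ 510·453·55 ≡ 327 (mod 643)
R · y^e ≡ 404·327 = 132108 ≡ 293 (mod 643)

293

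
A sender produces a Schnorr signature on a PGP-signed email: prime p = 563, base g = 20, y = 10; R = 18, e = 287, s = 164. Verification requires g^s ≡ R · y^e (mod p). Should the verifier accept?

reject

g^s mod p:
20^2 = 400
20^4 ≡ 400^2 = 160000 ≡ 108
20^8 ≡ 108^2 = 11664 ≡ 404
20^16 ≡ 404^2 = 163216 ≡ 509
20^32 ≡ 509^2 = 259081 ≡ 101
20^64 ≡ 101^2 = 10201 ≡ 67
20^128 ≡ 67^2 = 4489 ≡ 548
164 = 128 + 32 + 4, so 20^164 ≡ 548·101·108 ≡ 213 (mod 563)
R · y^e mod p:
10^2 = 100
10^4 ≡ 100^2 = 10000 ≡ 429
10^8 ≡ 429^2 = 184041 ≡ 503
10^16 ≡ 503^2 = 253009 ≡ 222
10^32 ≡ 222^2 = 49284 ≡ 303
10^64 ≡ 303^2 = 91809 ≡ 40
10^128 ≡ 40^2 = 1600 ≡ 474
10^256 ≡ 474^2 = 224676 ≡ 39
287 = 256 + 16 + 8 + 4 + 2 + 1, so 10^287 ≡ 39·222·503·429·100·10 ≡ 112 (mod 563)
18·112 = 2016 ≡ 327 (mod 563)
213 ≠ 327; the check fails.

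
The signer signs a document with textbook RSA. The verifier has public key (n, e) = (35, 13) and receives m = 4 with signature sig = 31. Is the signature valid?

invalid

Squares mod 35: sig^1≡31, sig^2≡16, sig^4≡11, sig^8≡16
13 = 8 + 4 + 1, so sig^13 ≡ 16·11·31 ≡ 31 (mod 35)
31 ≠ 4, so verification fails.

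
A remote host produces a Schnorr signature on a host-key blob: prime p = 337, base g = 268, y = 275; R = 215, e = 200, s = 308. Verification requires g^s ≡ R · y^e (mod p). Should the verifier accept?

reject

g^s mod p:
268^2 = 71824 ≡ 43
268^4 ≡ 43^2 = 1849 ≡ 164
268^8 ≡ 164^2 = 26896 ≡ 273
268^16 ≡ 273^2 = 74529 ≡ 52
268^32 ≡ 52^2 = 2704 ≡ 8
268^64 ≡ 8^2 = 64
268^128 ≡ 64^2 = 4096 ≡ 52
268^256 ≡ 52^2 = 2704 ≡ 8
308 = 256 + 32 + 16 + 4, so 268^308 ≡ 8·8·52·164 ≡ 189 (mod 337)
R · y^e mod p:
275^2 = 75625 ≡ 137
275^4 ≡ 137^2 = 18769 ≡ 234
275^8 ≡ 234^2 = 54756 ≡ 162
275^16 ≡ 162^2 = 26244 ≡ 295
275^32 ≡ 295^2 = 87025 ≡ 79
275^64 ≡ 79^2 = 6241 ≡ 175
275^128 ≡ 175^2 = 30625 ≡ 295
200 = 128 + 64 + 8, so 275^200 ≡ 295·175·162 ≡ 258 (mod 337)
215·258 = 55470 ≡ 202 (mod 337)
189 ≠ 202; the check fails.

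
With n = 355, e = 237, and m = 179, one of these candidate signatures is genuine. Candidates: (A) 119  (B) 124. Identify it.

A

Candidate A: 119^2 = 14161 ≡ 316; 119^4 ≡ 316^2 = 99856 ≡ 101; 119^8 ≡ 101^2 = 10201 ≡ 261; 119^16 ≡ 261^2 = 68121 ≡ 316; 119^32 ≡ 316^2 = 99856 ≡ 101; 119^64 ≡ 101^2 = 10201 ≡ 261; 119^128 ≡ 261^2 = 68121 ≡ 316; 237 = 128 + 64 + 32 + 8 + 4 + 1, so 119^237 ≡ 316·261·101·261·101·119 ≡ 179 (mod 355)
  → matches m = 179
Candidate B: 124^2 = 15376 ≡ 111; 124^4 ≡ 111^2 = 12321 ≡ 251; 124^8 ≡ 251^2 = 63001 ≡ 166; 124^16 ≡ 166^2 = 27556 ≡ 221; 124^32 ≡ 221^2 = 48841 ≡ 206; 124^64 ≡ 206^2 = 42436 ≡ 191; 124^128 ≡ 191^2 = 36481 ≡ 271; 237 = 128 + 64 + 32 + 8 + 4 + 1, so 124^237 ≡ 271·191·206·166·251·124 ≡ 139 (mod 355)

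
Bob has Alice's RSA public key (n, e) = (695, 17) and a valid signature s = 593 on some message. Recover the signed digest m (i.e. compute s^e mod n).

Squares mod 695: s^1≡593, s^2≡674, s^4≡441, s^8≡576, s^16≡261
17 = 16 + 1, so s^17 ≡ 261·593 ≡ 483 (mod 695)

483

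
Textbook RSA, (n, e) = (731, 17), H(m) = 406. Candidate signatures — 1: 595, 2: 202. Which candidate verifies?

Candidate 1: 595^17 mod 731 = 221
Candidate 2: 202^17 mod 731 = 406
  → matches H(m) = 406

2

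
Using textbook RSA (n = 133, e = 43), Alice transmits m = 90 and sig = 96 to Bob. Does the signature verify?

Squares mod 133: sig^1≡96, sig^2≡39, sig^4≡58, sig^8≡39, sig^16≡58, sig^32≡39
43 = 32 + 8 + 2 + 1, so sig^43 ≡ 39·39·39·96 ≡ 96 (mod 133)
96 ≠ 90, so verification fails.

does not verify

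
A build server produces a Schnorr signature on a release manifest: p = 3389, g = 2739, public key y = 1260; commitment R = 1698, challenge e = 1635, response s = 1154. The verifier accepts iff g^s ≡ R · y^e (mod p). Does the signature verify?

does not verify

g^s mod p:
2739^1154 mod 3389 = 2820
R · y^e mod p:
1260^1635 mod 3389 = 966
1698·966 = 1640268 ≡ 3381 (mod 3389)
2820 ≠ 3381; the check fails.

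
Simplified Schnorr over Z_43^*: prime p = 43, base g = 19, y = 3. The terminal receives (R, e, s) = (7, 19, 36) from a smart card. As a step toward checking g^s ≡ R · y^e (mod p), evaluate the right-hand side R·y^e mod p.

4

Squares mod 43: 3^1≡3, 3^2≡9, 3^4≡38, 3^8≡25, 3^16≡23
19 = 16 + 2 + 1, so 3^19 ≡ 23·9·3 ≡ 19 (mod 43)
R · y^e ≡ 7·19 = 133 ≡ 4 (mod 43)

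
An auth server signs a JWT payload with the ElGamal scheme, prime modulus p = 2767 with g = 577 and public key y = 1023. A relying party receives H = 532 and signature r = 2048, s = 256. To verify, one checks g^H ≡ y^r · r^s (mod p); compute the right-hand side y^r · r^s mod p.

1304

1023^2048 mod 2767 = 2044
2048^256 mod 2767 = 2681
y^r · r^s ≡ 2044·2681 = 5479964 ≡ 1304 (mod 2767)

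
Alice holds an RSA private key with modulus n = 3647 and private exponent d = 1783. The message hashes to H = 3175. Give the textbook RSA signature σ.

H^2 ≡ 3175^2 = 10080625 ≡ 317
H^4 ≡ 317^2 = 100489 ≡ 2020
H^8 ≡ 2020^2 = 4080400 ≡ 3054
H^16 ≡ 3054^2 = 9326916 ≡ 1537
H^32 ≡ 1537^2 = 2362369 ≡ 2760
H^64 ≡ 2760^2 = 7617600 ≡ 2664
H^128 ≡ 2664^2 = 7096896 ≡ 3481
H^256 ≡ 3481^2 = 12117361 ≡ 2027
H^512 ≡ 2027^2 = 4108729 ≡ 2207
H^1024 ≡ 2207^2 = 4870849 ≡ 2104
1783 = 1024 + 512 + 128 + 64 + 32 + 16 + 4 + 2 + 1, so H^1783 ≡ 2104·2207·3481·2664·2760·1537·2020·317·3175 ≡ 1523 (mod 3647)

1523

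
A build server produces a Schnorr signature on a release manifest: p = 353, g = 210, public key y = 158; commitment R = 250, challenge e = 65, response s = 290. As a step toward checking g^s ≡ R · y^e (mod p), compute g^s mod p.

210^290 mod 353 = 267

267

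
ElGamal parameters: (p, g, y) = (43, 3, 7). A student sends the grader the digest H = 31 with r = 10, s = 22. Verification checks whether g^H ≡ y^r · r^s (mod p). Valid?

Left side g^H mod p:
3^31 mod 43 = 33
Right side y^r · r^s mod p:
7^10 mod 43 = 36
10^22 mod 43 = 10
36·10 = 360 ≡ 16 (mod 43)
33 ≠ 16, so verification fails.

no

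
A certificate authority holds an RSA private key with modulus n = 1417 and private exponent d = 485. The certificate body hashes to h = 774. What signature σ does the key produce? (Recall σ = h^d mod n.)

h^2 ≡ 774^2 = 599076 ≡ 1102
h^4 ≡ 1102^2 = 1214404 ≡ 35
h^8 ≡ 35^2 = 1225
h^16 ≡ 1225^2 = 1500625 ≡ 22
h^32 ≡ 22^2 = 484
h^64 ≡ 484^2 = 234256 ≡ 451
h^128 ≡ 451^2 = 203401 ≡ 770
h^256 ≡ 770^2 = 592900 ≡ 594
485 = 256 + 128 + 64 + 32 + 4 + 1, so h^485 ≡ 594·770·451·484·35·774 ≡ 1298 (mod 1417)

1298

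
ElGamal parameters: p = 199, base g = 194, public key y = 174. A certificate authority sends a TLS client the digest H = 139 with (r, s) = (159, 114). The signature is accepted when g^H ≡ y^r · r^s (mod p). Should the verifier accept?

reject

Left side g^H mod p:
Squares mod 199: 194^1≡194, 194^2≡25, 194^4≡28, 194^8≡187, 194^16≡144, 194^32≡40, 194^64≡8, 194^128≡64
139 = 128 + 8 + 2 + 1, so 194^139 ≡ 64·187·25·194 ≡ 82 (mod 199)
Right side y^r · r^s mod p:
Squares mod 199: 174^1≡174, 174^2≡28, 174^4≡187, 174^8≡144, 174^16≡40, 174^32≡8, 174^64≡64, 174^128≡116
159 = 128 + 16 + 8 + 4 + 2 + 1, so 174^159 ≡ 116·40·144·187·28·174 ≡ 138 (mod 199)
Squares mod 199: 159^1≡159, 159^2≡8, 159^4≡64, 159^8≡116, 159^16≡123, 159^32≡5, 159^64≡25
114 = 64 + 32 + 16 + 2, so 159^114 ≡ 25·5·123·8 ≡ 18 (mod 199)
138·18 = 2484 ≡ 96 (mod 199)
82 ≠ 96, so verification fails.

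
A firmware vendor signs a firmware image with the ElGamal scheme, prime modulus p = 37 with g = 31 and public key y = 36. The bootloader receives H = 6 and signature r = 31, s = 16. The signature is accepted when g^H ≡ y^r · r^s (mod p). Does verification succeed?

Left side g^H mod p:
31^2 = 961 ≡ 36
31^4 ≡ 36^2 = 1296 ≡ 1
6 = 4 + 2, so 31^6 ≡ 1·36 ≡ 36 (mod 37)
Right side y^r · r^s mod p:
36^2 = 1296 ≡ 1
36^4 ≡ 1^2 = 1
36^8 ≡ 1^2 = 1
36^16 ≡ 1^2 = 1
31 = 16 + 8 + 4 + 2 + 1, so 36^31 ≡ 1·1·1·1·36 ≡ 36 (mod 37)
31^2 = 961 ≡ 36
31^4 ≡ 36^2 = 1296 ≡ 1
31^8 ≡ 1^2 = 1
31^16 ≡ 1^2 = 1
36·1 = 36 ≡ 36 (mod 37)
36 ≡ 36 (mod 37), so the signature is genuine.

passes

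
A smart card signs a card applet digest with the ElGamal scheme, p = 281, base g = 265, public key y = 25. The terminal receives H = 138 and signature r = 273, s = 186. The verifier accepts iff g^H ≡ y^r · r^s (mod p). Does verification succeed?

fails

Left side g^H mod p:
265^2 = 70225 ≡ 256
265^4 ≡ 256^2 = 65536 ≡ 63
265^8 ≡ 63^2 = 3969 ≡ 35
265^16 ≡ 35^2 = 1225 ≡ 101
265^32 ≡ 101^2 = 10201 ≡ 85
265^64 ≡ 85^2 = 7225 ≡ 200
265^128 ≡ 200^2 = 40000 ≡ 98
138 = 128 + 8 + 2, so 265^138 ≡ 98·35·256 ≡ 236 (mod 281)
Right side y^r · r^s mod p:
25^2 = 625 ≡ 63
25^4 ≡ 63^2 = 3969 ≡ 35
25^8 ≡ 35^2 = 1225 ≡ 101
25^16 ≡ 101^2 = 10201 ≡ 85
25^32 ≡ 85^2 = 7225 ≡ 200
25^64 ≡ 200^2 = 40000 ≡ 98
25^128 ≡ 98^2 = 9604 ≡ 50
25^256 ≡ 50^2 = 2500 ≡ 252
273 = 256 + 16 + 1, so 25^273 ≡ 252·85·25 ≡ 195 (mod 281)
273^2 = 74529 ≡ 64
273^4 ≡ 64^2 = 4096 ≡ 162
273^8 ≡ 162^2 = 26244 ≡ 111
273^16 ≡ 111^2 = 12321 ≡ 238
273^32 ≡ 238^2 = 56644 ≡ 163
273^64 ≡ 163^2 = 26569 ≡ 155
273^128 ≡ 155^2 = 24025 ≡ 140
186 = 128 + 32 + 16 + 8 + 2, so 273^186 ≡ 140·163·238·111·64 ≡ 211 (mod 281)
195·211 = 41145 ≡ 119 (mod 281)
236 ≠ 119, so verification fails.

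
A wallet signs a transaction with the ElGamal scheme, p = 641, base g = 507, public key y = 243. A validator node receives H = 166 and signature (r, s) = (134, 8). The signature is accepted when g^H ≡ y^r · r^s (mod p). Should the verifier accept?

accept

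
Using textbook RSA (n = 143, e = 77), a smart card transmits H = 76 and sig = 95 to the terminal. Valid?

no

sig^2 ≡ 95^2 = 9025 ≡ 16
sig^4 ≡ 16^2 = 256 ≡ 113
sig^8 ≡ 113^2 = 12769 ≡ 42
sig^16 ≡ 42^2 = 1764 ≡ 48
sig^32 ≡ 48^2 = 2304 ≡ 16
sig^64 ≡ 16^2 = 256 ≡ 113
77 = 64 + 8 + 4 + 1, so sig^77 ≡ 113·42·113·95 ≡ 127 (mod 143)
127 ≠ 76, so verification fails.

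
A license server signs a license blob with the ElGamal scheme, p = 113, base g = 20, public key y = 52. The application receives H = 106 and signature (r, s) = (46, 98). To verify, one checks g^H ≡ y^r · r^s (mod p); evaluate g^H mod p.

20^2 = 400 ≡ 61
20^4 ≡ 61^2 = 3721 ≡ 105
20^8 ≡ 105^2 = 11025 ≡ 64
20^16 ≡ 64^2 = 4096 ≡ 28
20^32 ≡ 28^2 = 784 ≡ 106
20^64 ≡ 106^2 = 11236 ≡ 49
106 = 64 + 32 + 8 + 2, so 20^106 ≡ 49·106·64·61 ≡ 91 (mod 113)

91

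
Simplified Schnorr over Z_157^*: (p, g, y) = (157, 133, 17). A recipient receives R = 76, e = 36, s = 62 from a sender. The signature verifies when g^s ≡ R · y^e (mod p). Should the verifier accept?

g^s mod p:
133^2 = 17689 ≡ 105
133^4 ≡ 105^2 = 11025 ≡ 35
133^8 ≡ 35^2 = 1225 ≡ 126
133^16 ≡ 126^2 = 15876 ≡ 19
133^32 ≡ 19^2 = 361 ≡ 47
62 = 32 + 16 + 8 + 4 + 2, so 133^62 ≡ 47·19·126·35·105 ≡ 33 (mod 157)
R · y^e mod p:
17^2 = 289 ≡ 132
17^4 ≡ 132^2 = 17424 ≡ 154
17^8 ≡ 154^2 = 23716 ≡ 9
17^16 ≡ 9^2 = 81
17^32 ≡ 81^2 = 6561 ≡ 124
36 = 32 + 4, so 17^36 ≡ 124·154 ≡ 99 (mod 157)
76·99 = 7524 ≡ 145 (mod 157)
33 ≠ 145; the check fails.

reject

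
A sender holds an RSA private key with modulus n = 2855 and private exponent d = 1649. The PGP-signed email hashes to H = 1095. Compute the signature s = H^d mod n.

H^2 ≡ 1095^2 = 1199025 ≡ 2780
H^4 ≡ 2780^2 = 7728400 ≡ 2770
H^8 ≡ 2770^2 = 7672900 ≡ 1515
H^16 ≡ 1515^2 = 2295225 ≡ 2660
H^32 ≡ 2660^2 = 7075600 ≡ 910
H^64 ≡ 910^2 = 828100 ≡ 150
H^128 ≡ 150^2 = 22500 ≡ 2515
H^256 ≡ 2515^2 = 6325225 ≡ 1400
H^512 ≡ 1400^2 = 1960000 ≡ 1470
H^1024 ≡ 1470^2 = 2160900 ≡ 2520
1649 = 1024 + 512 + 64 + 32 + 16 + 1, so H^1649 ≡ 2520·1470·150·910·2660·1095 ≡ 880 (mod 2855)

880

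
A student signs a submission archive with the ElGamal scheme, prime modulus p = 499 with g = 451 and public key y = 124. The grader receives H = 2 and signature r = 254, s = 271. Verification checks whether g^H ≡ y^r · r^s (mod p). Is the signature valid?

invalid

Left side g^H mod p:
Squares mod 499: 451^1≡451, 451^2≡308
451^2 ≡ 308 (mod 499)
Right side y^r · r^s mod p:
Squares mod 499: 124^1≡124, 124^2≡406, 124^4≡166, 124^8≡111, 124^16≡345, 124^32≡263, 124^64≡307, 124^128≡437
254 = 128 + 64 + 32 + 16 + 8 + 4 + 2, so 124^254 ≡ 437·307·263·345·111·166·406 ≡ 125 (mod 499)
Squares mod 499: 254^1≡254, 254^2≡145, 254^4≡67, 254^8≡497, 254^16≡4, 254^32≡16, 254^64≡256, 254^128≡167, 254^256≡444
271 = 256 + 8 + 4 + 2 + 1, so 254^271 ≡ 444·497·67·145·254 ≡ 62 (mod 499)
125·62 = 7750 ≡ 265 (mod 499)
308 ≠ 265, so verification fails.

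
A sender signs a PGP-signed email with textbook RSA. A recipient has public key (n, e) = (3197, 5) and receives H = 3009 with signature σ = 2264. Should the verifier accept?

σ^2 ≡ 2264^2 = 5125696 ≡ 905
σ^4 ≡ 905^2 = 819025 ≡ 593
5 = 4 + 1, so σ^5 ≡ 593·2264 ≡ 3009 (mod 3197)
Since 3009 equals the digest 3009, verification succeeds.

accept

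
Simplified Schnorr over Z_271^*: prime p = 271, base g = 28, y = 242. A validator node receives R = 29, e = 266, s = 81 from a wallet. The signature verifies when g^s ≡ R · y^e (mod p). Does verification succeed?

fails

g^s mod p:
Squares mod 271: 28^1≡28, 28^2≡242, 28^4≡28, 28^8≡242, 28^16≡28, 28^32≡242, 28^64≡28
81 = 64 + 16 + 1, so 28^81 ≡ 28·28·28 ≡ 1 (mod 271)
R · y^e mod p:
Squares mod 271: 242^1≡242, 242^2≡28, 242^4≡242, 242^8≡28, 242^16≡242, 242^32≡28, 242^64≡242, 242^128≡28, 242^256≡242
266 = 256 + 8 + 2, so 242^266 ≡ 242·28·28 ≡ 28 (mod 271)
29·28 = 812 ≡ 270 (mod 271)
1 ≠ 270; the check fails.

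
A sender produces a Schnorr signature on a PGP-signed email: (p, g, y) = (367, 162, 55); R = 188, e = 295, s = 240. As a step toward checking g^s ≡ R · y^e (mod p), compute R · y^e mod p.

209

55^2 = 3025 ≡ 89
55^4 ≡ 89^2 = 7921 ≡ 214
55^8 ≡ 214^2 = 45796 ≡ 288
55^16 ≡ 288^2 = 82944 ≡ 2
55^32 ≡ 2^2 = 4
55^64 ≡ 4^2 = 16
55^128 ≡ 16^2 = 256
55^256 ≡ 256^2 = 65536 ≡ 210
295 = 256 + 32 + 4 + 2 + 1, so 55^295 ≡ 210·4·214·89·55 ≡ 128 (mod 367)
R · y^e ≡ 188·128 = 24064 ≡ 209 (mod 367)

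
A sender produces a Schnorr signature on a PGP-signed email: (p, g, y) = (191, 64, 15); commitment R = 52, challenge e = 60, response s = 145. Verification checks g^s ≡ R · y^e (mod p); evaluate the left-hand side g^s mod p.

107

64^145 mod 191 = 107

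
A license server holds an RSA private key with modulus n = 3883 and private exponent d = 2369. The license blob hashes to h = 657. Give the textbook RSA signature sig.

304

h^2 ≡ 657^2 = 431649 ≡ 636
h^4 ≡ 636^2 = 404496 ≡ 664
h^8 ≡ 664^2 = 440896 ≡ 2117
h^16 ≡ 2117^2 = 4481689 ≡ 707
h^32 ≡ 707^2 = 499849 ≡ 2825
h^64 ≡ 2825^2 = 7980625 ≡ 1060
h^128 ≡ 1060^2 = 1123600 ≡ 1413
h^256 ≡ 1413^2 = 1996569 ≡ 707
h^512 ≡ 707^2 = 499849 ≡ 2825
h^1024 ≡ 2825^2 = 7980625 ≡ 1060
h^2048 ≡ 1060^2 = 1123600 ≡ 1413
2369 = 2048 + 256 + 64 + 1, so h^2369 ≡ 1413·707·1060·657 ≡ 304 (mod 3883)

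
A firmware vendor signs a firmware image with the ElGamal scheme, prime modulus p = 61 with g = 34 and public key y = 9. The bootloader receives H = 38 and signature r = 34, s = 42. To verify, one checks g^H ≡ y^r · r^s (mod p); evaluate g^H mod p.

34^2 = 1156 ≡ 58
34^4 ≡ 58^2 = 3364 ≡ 9
34^8 ≡ 9^2 = 81 ≡ 20
34^16 ≡ 20^2 = 400 ≡ 34
34^32 ≡ 34^2 = 1156 ≡ 58
38 = 32 + 4 + 2, so 34^38 ≡ 58·9·58 ≡ 20 (mod 61)

20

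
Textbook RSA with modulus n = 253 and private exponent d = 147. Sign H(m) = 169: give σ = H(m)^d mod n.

71

(H(m))^2 ≡ 169^2 = 28561 ≡ 225
(H(m))^4 ≡ 225^2 = 50625 ≡ 25
(H(m))^8 ≡ 25^2 = 625 ≡ 119
(H(m))^16 ≡ 119^2 = 14161 ≡ 246
(H(m))^32 ≡ 246^2 = 60516 ≡ 49
(H(m))^64 ≡ 49^2 = 2401 ≡ 124
(H(m))^128 ≡ 124^2 = 15376 ≡ 196
147 = 128 + 16 + 2 + 1, so (H(m))^147 ≡ 196·246·225·169 ≡ 71 (mod 253)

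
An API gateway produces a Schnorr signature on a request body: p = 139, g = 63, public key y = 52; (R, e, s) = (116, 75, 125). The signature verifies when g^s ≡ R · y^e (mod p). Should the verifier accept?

g^s mod p:
63^2 = 3969 ≡ 77
63^4 ≡ 77^2 = 5929 ≡ 91
63^8 ≡ 91^2 = 8281 ≡ 80
63^16 ≡ 80^2 = 6400 ≡ 6
63^32 ≡ 6^2 = 36
63^64 ≡ 36^2 = 1296 ≡ 45
125 = 64 + 32 + 16 + 8 + 4 + 1, so 63^125 ≡ 45·36·6·80·91·63 ≡ 44 (mod 139)
R · y^e mod p:
52^2 = 2704 ≡ 63
52^4 ≡ 63^2 = 3969 ≡ 77
52^8 ≡ 77^2 = 5929 ≡ 91
52^16 ≡ 91^2 = 8281 ≡ 80
52^32 ≡ 80^2 = 6400 ≡ 6
52^64 ≡ 6^2 = 36
75 = 64 + 8 + 2 + 1, so 52^75 ≡ 36·91·63·52 ≡ 125 (mod 139)
116·125 = 14500 ≡ 44 (mod 139)
44 ≡ 44 (mod 139); signature holds.

accept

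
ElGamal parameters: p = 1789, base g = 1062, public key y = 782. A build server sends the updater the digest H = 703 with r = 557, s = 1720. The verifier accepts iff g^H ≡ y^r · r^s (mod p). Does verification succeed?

passes

Left side g^H mod p:
1062^2 = 1127844 ≡ 774
1062^4 ≡ 774^2 = 599076 ≡ 1550
1062^8 ≡ 1550^2 = 2402500 ≡ 1662
1062^16 ≡ 1662^2 = 2762244 ≡ 28
1062^32 ≡ 28^2 = 784
1062^64 ≡ 784^2 = 614656 ≡ 1029
1062^128 ≡ 1029^2 = 1058841 ≡ 1542
1062^256 ≡ 1542^2 = 2377764 ≡ 183
1062^512 ≡ 183^2 = 33489 ≡ 1287
703 = 512 + 128 + 32 + 16 + 8 + 4 + 2 + 1, so 1062^703 ≡ 1287·1542·784·28·1662·1550·774·1062 ≡ 1683 (mod 1789)
Right side y^r · r^s mod p:
782^2 = 611524 ≡ 1475
782^4 ≡ 1475^2 = 2175625 ≡ 201
782^8 ≡ 201^2 = 40401 ≡ 1043
782^16 ≡ 1043^2 = 1087849 ≡ 137
782^32 ≡ 137^2 = 18769 ≡ 879
782^64 ≡ 879^2 = 772641 ≡ 1582
782^128 ≡ 1582^2 = 2502724 ≡ 1702
782^256 ≡ 1702^2 = 2896804 ≡ 413
782^512 ≡ 413^2 = 170569 ≡ 614
557 = 512 + 32 + 8 + 4 + 1, so 782^557 ≡ 614·879·1043·201·782 ≡ 70 (mod 1789)
557^2 = 310249 ≡ 752
557^4 ≡ 752^2 = 565504 ≡ 180
557^8 ≡ 180^2 = 32400 ≡ 198
557^16 ≡ 198^2 = 39204 ≡ 1635
557^32 ≡ 1635^2 = 2673225 ≡ 459
557^64 ≡ 459^2 = 210681 ≡ 1368
557^128 ≡ 1368^2 = 1871424 ≡ 130
557^256 ≡ 130^2 = 16900 ≡ 799
557^512 ≡ 799^2 = 638401 ≡ 1517
557^1024 ≡ 1517^2 = 2301289 ≡ 635
1720 = 1024 + 512 + 128 + 32 + 16 + 8, so 557^1720 ≡ 635·1517·130·459·1635·198 ≡ 1123 (mod 1789)
70·1123 = 78610 ≡ 1683 (mod 1789)
1683 ≡ 1683 (mod 1789), so the signature is genuine.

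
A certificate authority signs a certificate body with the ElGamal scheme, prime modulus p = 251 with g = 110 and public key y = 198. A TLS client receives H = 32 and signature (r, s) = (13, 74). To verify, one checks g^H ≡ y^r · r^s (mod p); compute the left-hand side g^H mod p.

110^2 = 12100 ≡ 52
110^4 ≡ 52^2 = 2704 ≡ 194
110^8 ≡ 194^2 = 37636 ≡ 237
110^16 ≡ 237^2 = 56169 ≡ 196
110^32 ≡ 196^2 = 38416 ≡ 13

13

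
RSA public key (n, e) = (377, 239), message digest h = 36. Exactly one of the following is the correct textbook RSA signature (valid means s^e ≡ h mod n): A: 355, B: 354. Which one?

A

Candidate A: 355^2 = 126025 ≡ 107; 355^4 ≡ 107^2 = 11449 ≡ 139; 355^8 ≡ 139^2 = 19321 ≡ 94; 355^16 ≡ 94^2 = 8836 ≡ 165; 355^32 ≡ 165^2 = 27225 ≡ 81; 355^64 ≡ 81^2 = 6561 ≡ 152; 355^128 ≡ 152^2 = 23104 ≡ 107; 239 = 128 + 64 + 32 + 8 + 4 + 2 + 1, so 355^239 ≡ 107·152·81·94·139·107·355 ≡ 36 (mod 377)
  → matches h = 36
Candidate B: 354^2 = 125316 ≡ 152; 354^4 ≡ 152^2 = 23104 ≡ 107; 354^8 ≡ 107^2 = 11449 ≡ 139; 354^16 ≡ 139^2 = 19321 ≡ 94; 354^32 ≡ 94^2 = 8836 ≡ 165; 354^64 ≡ 165^2 = 27225 ≡ 81; 354^128 ≡ 81^2 = 6561 ≡ 152; 239 = 128 + 64 + 32 + 8 + 4 + 2 + 1, so 354^239 ≡ 152·81·165·139·107·152·354 ≡ 35 (mod 377)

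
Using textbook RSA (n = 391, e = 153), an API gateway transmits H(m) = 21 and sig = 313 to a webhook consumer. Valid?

no

sig^2 ≡ 313^2 = 97969 ≡ 219
sig^4 ≡ 219^2 = 47961 ≡ 259
sig^8 ≡ 259^2 = 67081 ≡ 220
sig^16 ≡ 220^2 = 48400 ≡ 307
sig^32 ≡ 307^2 = 94249 ≡ 18
sig^64 ≡ 18^2 = 324
sig^128 ≡ 324^2 = 104976 ≡ 188
153 = 128 + 16 + 8 + 1, so sig^153 ≡ 188·307·220·313 ≡ 350 (mod 391)
sig^153 mod 391 = 350, but H(m) = 21.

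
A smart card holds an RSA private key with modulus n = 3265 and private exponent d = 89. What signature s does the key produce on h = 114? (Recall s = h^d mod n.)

1649

Squares mod 3265: h^1≡114, h^2≡3201, h^4≡831, h^8≡1646, h^16≡2631, h^32≡361, h^64≡2986
89 = 64 + 16 + 8 + 1, so h^89 ≡ 2986·2631·1646·114 ≡ 1649 (mod 3265)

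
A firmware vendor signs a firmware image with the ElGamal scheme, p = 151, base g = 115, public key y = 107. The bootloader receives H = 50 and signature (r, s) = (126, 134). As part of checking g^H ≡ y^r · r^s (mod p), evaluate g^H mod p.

118

Squares mod 151: 115^1≡115, 115^2≡88, 115^4≡43, 115^8≡37, 115^16≡10, 115^32≡100
50 = 32 + 16 + 2, so 115^50 ≡ 100·10·88 ≡ 118 (mod 151)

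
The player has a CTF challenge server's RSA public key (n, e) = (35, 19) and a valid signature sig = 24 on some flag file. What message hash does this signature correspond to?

Squares mod 35: sig^1≡24, sig^2≡16, sig^4≡11, sig^8≡16, sig^16≡11
19 = 16 + 2 + 1, so sig^19 ≡ 11·16·24 ≡ 24 (mod 35)

24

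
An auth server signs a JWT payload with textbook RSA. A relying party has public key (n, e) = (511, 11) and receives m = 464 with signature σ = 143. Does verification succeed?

fails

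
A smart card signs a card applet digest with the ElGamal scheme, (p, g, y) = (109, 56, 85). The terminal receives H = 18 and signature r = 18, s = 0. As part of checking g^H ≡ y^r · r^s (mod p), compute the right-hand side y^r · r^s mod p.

64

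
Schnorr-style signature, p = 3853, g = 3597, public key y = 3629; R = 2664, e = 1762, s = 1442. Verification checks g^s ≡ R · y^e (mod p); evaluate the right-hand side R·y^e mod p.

3629^2 = 13169641 ≡ 87
3629^4 ≡ 87^2 = 7569 ≡ 3716
3629^8 ≡ 3716^2 = 13808656 ≡ 3357
3629^16 ≡ 3357^2 = 11269449 ≡ 3277
3629^32 ≡ 3277^2 = 10738729 ≡ 418
3629^64 ≡ 418^2 = 174724 ≡ 1339
3629^128 ≡ 1339^2 = 1792921 ≡ 1276
3629^256 ≡ 1276^2 = 1628176 ≡ 2210
3629^512 ≡ 2210^2 = 4884100 ≡ 2349
3629^1024 ≡ 2349^2 = 5517801 ≡ 305
1762 = 1024 + 512 + 128 + 64 + 32 + 2, so 3629^1762 ≡ 305·2349·1276·1339·418·87 ≡ 1945 (mod 3853)
R · y^e ≡ 2664·1945 = 5181480 ≡ 3048 (mod 3853)

3048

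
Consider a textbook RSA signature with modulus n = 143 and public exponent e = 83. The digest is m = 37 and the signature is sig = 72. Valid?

no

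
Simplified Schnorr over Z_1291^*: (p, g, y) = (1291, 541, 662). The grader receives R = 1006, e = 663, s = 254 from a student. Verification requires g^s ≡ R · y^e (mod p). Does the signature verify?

does not verify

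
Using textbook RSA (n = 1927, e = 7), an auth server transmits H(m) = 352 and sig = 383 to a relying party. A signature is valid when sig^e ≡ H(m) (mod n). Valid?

sig^2 ≡ 383^2 = 146689 ≡ 237
sig^4 ≡ 237^2 = 56169 ≡ 286
7 = 4 + 2 + 1, so sig^7 ≡ 286·237·383 ≡ 1889 (mod 1927)
sig^7 mod 1927 = 1889, but H(m) = 352.

no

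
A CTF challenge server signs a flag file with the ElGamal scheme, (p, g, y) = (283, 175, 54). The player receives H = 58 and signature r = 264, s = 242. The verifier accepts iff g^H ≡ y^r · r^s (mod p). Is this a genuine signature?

Left side g^H mod p:
175^58 mod 283 = 163
Right side y^r · r^s mod p:
54^264 mod 283 = 225
264^242 mod 283 = 175
225·175 = 39375 ≡ 38 (mod 283)
163 ≠ 38, so verification fails.

forged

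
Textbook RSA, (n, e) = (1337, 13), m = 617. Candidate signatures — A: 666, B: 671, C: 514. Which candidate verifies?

Candidate A: Squares mod 1337: 666^1≡666, 666^2≡1009, 666^4≡624, 666^8≡309; 13 = 8 + 4 + 1, so 666^13 ≡ 309·624·666 ≡ 617 (mod 1337)
  → matches m = 617
Candidate B: Squares mod 1337: 671^1≡671, 671^2≡1009, 671^4≡624, 671^8≡309; 13 = 8 + 4 + 1, so 671^13 ≡ 309·624·671 ≡ 720 (mod 1337)
Candidate C: Squares mod 1337: 514^1≡514, 514^2≡807, 514^4≡130, 514^8≡856; 13 = 8 + 4 + 1, so 514^13 ≡ 856·130·514 ≡ 1060 (mod 1337)

A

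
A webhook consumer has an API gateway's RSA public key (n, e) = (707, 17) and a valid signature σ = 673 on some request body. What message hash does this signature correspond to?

162

σ^2 ≡ 673^2 = 452929 ≡ 449
σ^4 ≡ 449^2 = 201601 ≡ 106
σ^8 ≡ 106^2 = 11236 ≡ 631
σ^16 ≡ 631^2 = 398161 ≡ 120
17 = 16 + 1, so σ^17 ≡ 120·673 ≡ 162 (mod 707)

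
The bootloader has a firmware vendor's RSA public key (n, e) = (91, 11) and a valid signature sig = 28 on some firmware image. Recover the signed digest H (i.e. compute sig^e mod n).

sig^2 ≡ 28^2 = 784 ≡ 56
sig^4 ≡ 56^2 = 3136 ≡ 42
sig^8 ≡ 42^2 = 1764 ≡ 35
11 = 8 + 2 + 1, so sig^11 ≡ 35·56·28 ≡ 7 (mod 91)

7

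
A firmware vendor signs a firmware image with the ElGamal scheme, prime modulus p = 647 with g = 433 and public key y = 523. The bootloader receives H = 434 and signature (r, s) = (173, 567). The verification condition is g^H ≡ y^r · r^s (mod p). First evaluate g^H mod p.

Squares mod 647: 433^1≡433, 433^2≡506, 433^4≡471, 433^8≡567, 433^16≡577, 433^32≡371, 433^64≡477, 433^128≡432, 433^256≡288
434 = 256 + 128 + 32 + 16 + 2, so 433^434 ≡ 288·432·371·577·506 ≡ 525 (mod 647)

525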